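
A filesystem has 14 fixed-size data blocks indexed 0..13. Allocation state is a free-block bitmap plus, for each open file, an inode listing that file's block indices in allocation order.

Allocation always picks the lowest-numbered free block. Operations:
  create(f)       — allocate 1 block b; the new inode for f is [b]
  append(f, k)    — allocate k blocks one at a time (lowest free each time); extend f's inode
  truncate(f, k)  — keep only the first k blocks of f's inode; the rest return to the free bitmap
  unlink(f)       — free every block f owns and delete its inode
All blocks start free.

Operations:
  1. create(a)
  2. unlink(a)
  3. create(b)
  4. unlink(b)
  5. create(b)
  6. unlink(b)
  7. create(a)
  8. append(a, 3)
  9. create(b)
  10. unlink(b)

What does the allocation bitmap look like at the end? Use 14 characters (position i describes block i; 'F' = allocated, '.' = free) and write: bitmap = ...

after create(a) → a:[0]  free=[F.............]
after unlink(a) →   free=[..............]
after create(b) → b:[0]  free=[F.............]
after unlink(b) →   free=[..............]
after create(b) → b:[0]  free=[F.............]
after unlink(b) →   free=[..............]
after create(a) → a:[0]  free=[F.............]
after append(a, 3) → a:[0, 1, 2, 3]  free=[FFFF..........]
after create(b) → a:[0, 1, 2, 3], b:[4]  free=[FFFFF.........]
after unlink(b) → a:[0, 1, 2, 3]  free=[FFFF..........]

bitmap = FFFF..........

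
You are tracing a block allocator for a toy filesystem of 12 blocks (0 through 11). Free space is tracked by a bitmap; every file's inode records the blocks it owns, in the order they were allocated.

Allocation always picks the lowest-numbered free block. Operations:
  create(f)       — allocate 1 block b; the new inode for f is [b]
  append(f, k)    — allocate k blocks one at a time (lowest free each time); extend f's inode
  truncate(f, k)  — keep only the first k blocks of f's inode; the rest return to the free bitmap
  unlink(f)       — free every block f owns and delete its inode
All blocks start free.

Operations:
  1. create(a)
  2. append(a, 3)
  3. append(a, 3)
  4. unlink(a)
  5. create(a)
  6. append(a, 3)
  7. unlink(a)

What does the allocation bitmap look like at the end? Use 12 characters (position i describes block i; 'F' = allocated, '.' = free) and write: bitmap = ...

after create(a) → a:[0]  free=[F...........]
after append(a, 3) → a:[0, 1, 2, 3]  free=[FFFF........]
after append(a, 3) → a:[0, 1, 2, 3, 4, 5, 6]  free=[FFFFFFF.....]
after unlink(a) →   free=[............]
after create(a) → a:[0]  free=[F...........]
after append(a, 3) → a:[0, 1, 2, 3]  free=[FFFF........]
after unlink(a) →   free=[............]

bitmap = ............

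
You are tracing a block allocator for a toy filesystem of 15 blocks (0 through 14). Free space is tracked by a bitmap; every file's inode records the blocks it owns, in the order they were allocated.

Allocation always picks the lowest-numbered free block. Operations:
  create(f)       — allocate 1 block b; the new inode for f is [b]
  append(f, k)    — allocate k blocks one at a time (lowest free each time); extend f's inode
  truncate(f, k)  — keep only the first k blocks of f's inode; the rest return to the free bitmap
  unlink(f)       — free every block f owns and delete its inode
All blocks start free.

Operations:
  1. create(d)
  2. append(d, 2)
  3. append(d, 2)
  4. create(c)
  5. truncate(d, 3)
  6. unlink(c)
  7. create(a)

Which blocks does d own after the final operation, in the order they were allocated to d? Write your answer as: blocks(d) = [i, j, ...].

blocks(d) = [0, 1, 2]

  1. create(d)  ⇒  F..............  {d→[0]}
  2. append(d, 2)  ⇒  FFF............  {d→[0, 1, 2]}
  3. append(d, 2)  ⇒  FFFFF..........  {d→[0, 1, 2, 3, 4]}
  4. create(c)  ⇒  FFFFFF.........  {c→[5]; d→[0, 1, 2, 3, 4]}
  5. truncate(d, 3)  ⇒  FFF..F.........  {c→[5]; d→[0, 1, 2]}
  6. unlink(c)  ⇒  FFF............  {d→[0, 1, 2]}
  7. create(a)  ⇒  FFFF...........  {a→[3]; d→[0, 1, 2]}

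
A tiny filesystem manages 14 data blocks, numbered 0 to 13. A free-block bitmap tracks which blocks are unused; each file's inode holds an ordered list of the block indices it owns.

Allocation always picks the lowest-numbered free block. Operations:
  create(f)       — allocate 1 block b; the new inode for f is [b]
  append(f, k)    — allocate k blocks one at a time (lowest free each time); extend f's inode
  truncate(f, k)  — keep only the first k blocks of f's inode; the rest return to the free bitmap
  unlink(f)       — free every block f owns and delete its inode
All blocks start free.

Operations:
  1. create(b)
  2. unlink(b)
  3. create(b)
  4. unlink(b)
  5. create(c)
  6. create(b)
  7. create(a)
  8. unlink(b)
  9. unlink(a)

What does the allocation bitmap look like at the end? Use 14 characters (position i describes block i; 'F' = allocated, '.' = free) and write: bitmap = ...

after create(b) → b:[0]  free=[F.............]
after unlink(b) →   free=[..............]
after create(b) → b:[0]  free=[F.............]
after unlink(b) →   free=[..............]
after create(c) → c:[0]  free=[F.............]
after create(b) → b:[1], c:[0]  free=[FF............]
after create(a) → a:[2], b:[1], c:[0]  free=[FFF...........]
after unlink(b) → a:[2], c:[0]  free=[F.F...........]
after unlink(a) → c:[0]  free=[F.............]

bitmap = F.............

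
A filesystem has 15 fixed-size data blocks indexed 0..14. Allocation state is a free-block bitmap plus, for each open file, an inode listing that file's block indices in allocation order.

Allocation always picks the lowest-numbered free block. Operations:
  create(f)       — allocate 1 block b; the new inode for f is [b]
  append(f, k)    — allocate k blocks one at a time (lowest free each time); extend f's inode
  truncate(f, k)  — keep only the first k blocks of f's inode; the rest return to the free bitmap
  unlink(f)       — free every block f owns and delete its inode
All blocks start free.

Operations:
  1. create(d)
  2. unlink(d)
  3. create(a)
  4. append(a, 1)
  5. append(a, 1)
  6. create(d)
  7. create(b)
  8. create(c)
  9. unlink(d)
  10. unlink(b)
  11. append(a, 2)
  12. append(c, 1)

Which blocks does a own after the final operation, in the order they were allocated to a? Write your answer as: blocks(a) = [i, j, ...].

blocks(a) = [0, 1, 2, 3, 4]

[1] create(d) — d=0 (map F..............)
[2] unlink(d) —  (map ...............)
[3] create(a) — a=0 (map F..............)
[4] append(a, 1) — a=0,1 (map FF.............)
[5] append(a, 1) — a=0,1,2 (map FFF............)
[6] create(d) — a=0,1,2 d=3 (map FFFF...........)
[7] create(b) — a=0,1,2 b=4 d=3 (map FFFFF..........)
[8] create(c) — a=0,1,2 b=4 c=5 d=3 (map FFFFFF.........)
[9] unlink(d) — a=0,1,2 b=4 c=5 (map FFF.FF.........)
[10] unlink(b) — a=0,1,2 c=5 (map FFF..F.........)
[11] append(a, 2) — a=0,1,2,3,4 c=5 (map FFFFFF.........)
[12] append(c, 1) — a=0,1,2,3,4 c=5,6 (map FFFFFFF........)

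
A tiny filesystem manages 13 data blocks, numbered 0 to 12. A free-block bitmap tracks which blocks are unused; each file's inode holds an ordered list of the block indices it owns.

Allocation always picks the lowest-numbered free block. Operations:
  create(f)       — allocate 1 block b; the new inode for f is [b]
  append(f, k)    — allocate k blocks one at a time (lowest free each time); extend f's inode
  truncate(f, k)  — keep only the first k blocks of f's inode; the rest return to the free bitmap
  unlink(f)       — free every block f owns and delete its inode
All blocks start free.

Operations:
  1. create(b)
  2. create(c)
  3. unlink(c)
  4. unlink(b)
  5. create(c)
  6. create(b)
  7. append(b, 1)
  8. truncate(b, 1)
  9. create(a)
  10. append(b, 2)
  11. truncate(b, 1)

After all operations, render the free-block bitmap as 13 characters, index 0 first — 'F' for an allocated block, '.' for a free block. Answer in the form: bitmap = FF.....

bitmap = FFF..........

[1] create(b) — b=0 (map F............)
[2] create(c) — b=0 c=1 (map FF...........)
[3] unlink(c) — b=0 (map F............)
[4] unlink(b) —  (map .............)
[5] create(c) — c=0 (map F............)
[6] create(b) — b=1 c=0 (map FF...........)
[7] append(b, 1) — b=1,2 c=0 (map FFF..........)
[8] truncate(b, 1) — b=1 c=0 (map FF...........)
[9] create(a) — a=2 b=1 c=0 (map FFF..........)
[10] append(b, 2) — a=2 b=1,3,4 c=0 (map FFFFF........)
[11] truncate(b, 1) — a=2 b=1 c=0 (map FFF..........)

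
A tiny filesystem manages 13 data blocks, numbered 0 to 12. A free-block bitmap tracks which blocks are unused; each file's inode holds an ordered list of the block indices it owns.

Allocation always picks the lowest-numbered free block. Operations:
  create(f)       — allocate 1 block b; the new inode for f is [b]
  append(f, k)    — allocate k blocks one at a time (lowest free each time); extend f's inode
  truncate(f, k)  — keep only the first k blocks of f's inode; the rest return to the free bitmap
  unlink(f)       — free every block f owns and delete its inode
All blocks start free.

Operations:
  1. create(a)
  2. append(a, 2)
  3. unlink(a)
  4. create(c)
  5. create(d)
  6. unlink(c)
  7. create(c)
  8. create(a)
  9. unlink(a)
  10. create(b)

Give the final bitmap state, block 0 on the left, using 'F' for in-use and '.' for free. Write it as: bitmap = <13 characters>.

  1. create(a)  ⇒  F............  {a→[0]}
  2. append(a, 2)  ⇒  FFF..........  {a→[0, 1, 2]}
  3. unlink(a)  ⇒  .............  {}
  4. create(c)  ⇒  F............  {c→[0]}
  5. create(d)  ⇒  FF...........  {c→[0]; d→[1]}
  6. unlink(c)  ⇒  .F...........  {d→[1]}
  7. create(c)  ⇒  FF...........  {c→[0]; d→[1]}
  8. create(a)  ⇒  FFF..........  {a→[2]; c→[0]; d→[1]}
  9. unlink(a)  ⇒  FF...........  {c→[0]; d→[1]}
  10. create(b)  ⇒  FFF..........  {b→[2]; c→[0]; d→[1]}

bitmap = FFF..........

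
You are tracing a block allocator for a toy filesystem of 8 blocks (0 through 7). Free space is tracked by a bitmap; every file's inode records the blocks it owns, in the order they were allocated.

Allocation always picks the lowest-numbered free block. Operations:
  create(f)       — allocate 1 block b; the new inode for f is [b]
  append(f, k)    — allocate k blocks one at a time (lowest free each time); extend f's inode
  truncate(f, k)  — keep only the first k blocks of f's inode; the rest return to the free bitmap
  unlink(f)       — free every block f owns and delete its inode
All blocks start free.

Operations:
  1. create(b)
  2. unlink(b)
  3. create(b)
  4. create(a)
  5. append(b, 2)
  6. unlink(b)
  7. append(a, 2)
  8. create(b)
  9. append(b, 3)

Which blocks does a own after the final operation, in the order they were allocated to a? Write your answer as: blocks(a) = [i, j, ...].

blocks(a) = [1, 0, 2]

[1] create(b) — b=0 (map F.......)
[2] unlink(b) —  (map ........)
[3] create(b) — b=0 (map F.......)
[4] create(a) — a=1 b=0 (map FF......)
[5] append(b, 2) — a=1 b=0,2,3 (map FFFF....)
[6] unlink(b) — a=1 (map .F......)
[7] append(a, 2) — a=1,0,2 (map FFF.....)
[8] create(b) — a=1,0,2 b=3 (map FFFF....)
[9] append(b, 3) — a=1,0,2 b=3,4,5,6 (map FFFFFFF.)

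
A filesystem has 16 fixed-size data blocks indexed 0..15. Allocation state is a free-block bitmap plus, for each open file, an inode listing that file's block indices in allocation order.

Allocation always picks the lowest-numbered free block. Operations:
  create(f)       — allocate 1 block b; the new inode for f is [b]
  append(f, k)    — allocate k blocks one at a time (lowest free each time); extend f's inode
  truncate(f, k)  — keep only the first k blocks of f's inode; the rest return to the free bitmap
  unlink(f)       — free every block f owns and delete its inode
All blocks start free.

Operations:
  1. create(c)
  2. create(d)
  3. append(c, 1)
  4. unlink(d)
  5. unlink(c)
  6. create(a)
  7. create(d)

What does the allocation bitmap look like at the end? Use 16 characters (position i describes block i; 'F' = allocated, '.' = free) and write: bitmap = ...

[1] create(c) — c=0 (map F...............)
[2] create(d) — c=0 d=1 (map FF..............)
[3] append(c, 1) — c=0,2 d=1 (map FFF.............)
[4] unlink(d) — c=0,2 (map F.F.............)
[5] unlink(c) —  (map ................)
[6] create(a) — a=0 (map F...............)
[7] create(d) — a=0 d=1 (map FF..............)

bitmap = FF..............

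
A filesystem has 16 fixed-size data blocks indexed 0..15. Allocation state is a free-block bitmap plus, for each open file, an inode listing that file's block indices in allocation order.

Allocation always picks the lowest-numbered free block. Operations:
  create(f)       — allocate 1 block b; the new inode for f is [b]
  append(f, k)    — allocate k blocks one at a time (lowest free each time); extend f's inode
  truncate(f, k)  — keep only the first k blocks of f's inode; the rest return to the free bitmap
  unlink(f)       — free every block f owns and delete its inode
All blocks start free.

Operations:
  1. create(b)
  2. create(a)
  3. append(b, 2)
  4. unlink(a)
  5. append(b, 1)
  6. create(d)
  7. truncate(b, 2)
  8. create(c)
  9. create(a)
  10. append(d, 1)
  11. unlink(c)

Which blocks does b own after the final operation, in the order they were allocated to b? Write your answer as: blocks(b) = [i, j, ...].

blocks(b) = [0, 2]

  1. create(b)  ⇒  F...............  {b→[0]}
  2. create(a)  ⇒  FF..............  {a→[1]; b→[0]}
  3. append(b, 2)  ⇒  FFFF............  {a→[1]; b→[0, 2, 3]}
  4. unlink(a)  ⇒  F.FF............  {b→[0, 2, 3]}
  5. append(b, 1)  ⇒  FFFF............  {b→[0, 2, 3, 1]}
  6. create(d)  ⇒  FFFFF...........  {b→[0, 2, 3, 1]; d→[4]}
  7. truncate(b, 2)  ⇒  F.F.F...........  {b→[0, 2]; d→[4]}
  8. create(c)  ⇒  FFF.F...........  {b→[0, 2]; c→[1]; d→[4]}
  9. create(a)  ⇒  FFFFF...........  {a→[3]; b→[0, 2]; c→[1]; d→[4]}
  10. append(d, 1)  ⇒  FFFFFF..........  {a→[3]; b→[0, 2]; c→[1]; d→[4, 5]}
  11. unlink(c)  ⇒  F.FFFF..........  {a→[3]; b→[0, 2]; d→[4, 5]}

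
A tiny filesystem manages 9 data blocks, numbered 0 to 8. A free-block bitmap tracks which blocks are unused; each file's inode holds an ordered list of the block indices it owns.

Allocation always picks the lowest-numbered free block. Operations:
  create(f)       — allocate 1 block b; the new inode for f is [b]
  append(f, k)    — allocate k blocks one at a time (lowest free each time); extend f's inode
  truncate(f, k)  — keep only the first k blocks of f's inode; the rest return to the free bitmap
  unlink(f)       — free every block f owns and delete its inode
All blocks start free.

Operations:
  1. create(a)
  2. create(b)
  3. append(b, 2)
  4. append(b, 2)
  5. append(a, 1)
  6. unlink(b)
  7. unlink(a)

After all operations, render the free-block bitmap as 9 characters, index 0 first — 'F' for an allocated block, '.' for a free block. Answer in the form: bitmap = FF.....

bitmap = .........

  1. create(a)  ⇒  F........  {a→[0]}
  2. create(b)  ⇒  FF.......  {a→[0]; b→[1]}
  3. append(b, 2)  ⇒  FFFF.....  {a→[0]; b→[1, 2, 3]}
  4. append(b, 2)  ⇒  FFFFFF...  {a→[0]; b→[1, 2, 3, 4, 5]}
  5. append(a, 1)  ⇒  FFFFFFF..  {a→[0, 6]; b→[1, 2, 3, 4, 5]}
  6. unlink(b)  ⇒  F.....F..  {a→[0, 6]}
  7. unlink(a)  ⇒  .........  {}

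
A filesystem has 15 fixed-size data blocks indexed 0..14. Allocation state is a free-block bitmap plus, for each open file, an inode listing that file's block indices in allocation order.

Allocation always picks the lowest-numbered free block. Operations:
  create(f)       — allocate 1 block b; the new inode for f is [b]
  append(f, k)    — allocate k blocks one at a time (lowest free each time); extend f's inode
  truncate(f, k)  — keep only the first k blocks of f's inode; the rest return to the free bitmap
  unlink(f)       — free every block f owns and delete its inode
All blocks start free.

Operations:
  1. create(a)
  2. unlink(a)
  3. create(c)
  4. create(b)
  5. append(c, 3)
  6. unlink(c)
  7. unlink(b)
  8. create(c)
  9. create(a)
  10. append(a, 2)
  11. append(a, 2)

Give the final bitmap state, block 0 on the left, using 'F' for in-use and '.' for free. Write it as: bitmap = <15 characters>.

bitmap = FFFFFF.........

[1] create(a) — a=0 (map F..............)
[2] unlink(a) —  (map ...............)
[3] create(c) — c=0 (map F..............)
[4] create(b) — b=1 c=0 (map FF.............)
[5] append(c, 3) — b=1 c=0,2,3,4 (map FFFFF..........)
[6] unlink(c) — b=1 (map .F.............)
[7] unlink(b) —  (map ...............)
[8] create(c) — c=0 (map F..............)
[9] create(a) — a=1 c=0 (map FF.............)
[10] append(a, 2) — a=1,2,3 c=0 (map FFFF...........)
[11] append(a, 2) — a=1,2,3,4,5 c=0 (map FFFFFF.........)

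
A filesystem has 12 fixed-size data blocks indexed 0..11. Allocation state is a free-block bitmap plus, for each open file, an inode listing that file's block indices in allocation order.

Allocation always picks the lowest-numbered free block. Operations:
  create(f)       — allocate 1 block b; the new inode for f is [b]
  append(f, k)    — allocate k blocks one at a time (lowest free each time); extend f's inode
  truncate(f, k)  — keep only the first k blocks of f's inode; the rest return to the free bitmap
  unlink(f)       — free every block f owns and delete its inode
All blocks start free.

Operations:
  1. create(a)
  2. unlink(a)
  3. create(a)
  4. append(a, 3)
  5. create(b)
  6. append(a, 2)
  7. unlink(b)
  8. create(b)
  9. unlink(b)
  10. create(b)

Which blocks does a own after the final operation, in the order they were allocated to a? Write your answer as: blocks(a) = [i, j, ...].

  1. create(a)  ⇒  F...........  {a→[0]}
  2. unlink(a)  ⇒  ............  {}
  3. create(a)  ⇒  F...........  {a→[0]}
  4. append(a, 3)  ⇒  FFFF........  {a→[0, 1, 2, 3]}
  5. create(b)  ⇒  FFFFF.......  {a→[0, 1, 2, 3]; b→[4]}
  6. append(a, 2)  ⇒  FFFFFFF.....  {a→[0, 1, 2, 3, 5, 6]; b→[4]}
  7. unlink(b)  ⇒  FFFF.FF.....  {a→[0, 1, 2, 3, 5, 6]}
  8. create(b)  ⇒  FFFFFFF.....  {a→[0, 1, 2, 3, 5, 6]; b→[4]}
  9. unlink(b)  ⇒  FFFF.FF.....  {a→[0, 1, 2, 3, 5, 6]}
  10. create(b)  ⇒  FFFFFFF.....  {a→[0, 1, 2, 3, 5, 6]; b→[4]}

blocks(a) = [0, 1, 2, 3, 5, 6]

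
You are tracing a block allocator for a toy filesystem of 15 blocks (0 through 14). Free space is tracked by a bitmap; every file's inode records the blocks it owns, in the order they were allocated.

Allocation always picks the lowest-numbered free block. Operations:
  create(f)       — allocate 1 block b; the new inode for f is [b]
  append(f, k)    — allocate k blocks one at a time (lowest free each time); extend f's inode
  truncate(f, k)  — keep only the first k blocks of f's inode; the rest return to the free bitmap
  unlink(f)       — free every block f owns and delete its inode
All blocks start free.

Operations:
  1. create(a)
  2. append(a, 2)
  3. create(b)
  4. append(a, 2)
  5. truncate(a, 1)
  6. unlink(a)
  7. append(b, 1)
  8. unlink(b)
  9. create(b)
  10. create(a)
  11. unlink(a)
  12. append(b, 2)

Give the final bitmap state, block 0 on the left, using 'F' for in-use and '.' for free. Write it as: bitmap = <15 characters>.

  1. create(a)  ⇒  F..............  {a→[0]}
  2. append(a, 2)  ⇒  FFF............  {a→[0, 1, 2]}
  3. create(b)  ⇒  FFFF...........  {a→[0, 1, 2]; b→[3]}
  4. append(a, 2)  ⇒  FFFFFF.........  {a→[0, 1, 2, 4, 5]; b→[3]}
  5. truncate(a, 1)  ⇒  F..F...........  {a→[0]; b→[3]}
  6. unlink(a)  ⇒  ...F...........  {b→[3]}
  7. append(b, 1)  ⇒  F..F...........  {b→[3, 0]}
  8. unlink(b)  ⇒  ...............  {}
  9. create(b)  ⇒  F..............  {b→[0]}
  10. create(a)  ⇒  FF.............  {a→[1]; b→[0]}
  11. unlink(a)  ⇒  F..............  {b→[0]}
  12. append(b, 2)  ⇒  FFF............  {b→[0, 1, 2]}

bitmap = FFF............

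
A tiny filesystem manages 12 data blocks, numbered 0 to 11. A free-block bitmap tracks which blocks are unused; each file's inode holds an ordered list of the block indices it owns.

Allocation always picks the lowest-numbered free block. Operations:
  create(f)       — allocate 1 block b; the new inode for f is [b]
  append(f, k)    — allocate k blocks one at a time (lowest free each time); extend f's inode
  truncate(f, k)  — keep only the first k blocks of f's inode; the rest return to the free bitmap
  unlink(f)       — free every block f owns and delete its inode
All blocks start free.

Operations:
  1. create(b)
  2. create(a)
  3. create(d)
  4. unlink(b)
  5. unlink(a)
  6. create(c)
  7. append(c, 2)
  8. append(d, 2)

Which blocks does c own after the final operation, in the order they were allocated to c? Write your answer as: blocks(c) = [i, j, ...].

create(b): bitmap=F........... | b=[0]
create(a): bitmap=FF.......... | a=[1] b=[0]
create(d): bitmap=FFF......... | a=[1] b=[0] d=[2]
unlink(b): bitmap=.FF......... | a=[1] d=[2]
unlink(a): bitmap=..F......... | d=[2]
create(c): bitmap=F.F......... | c=[0] d=[2]
append(c, 2): bitmap=FFFF........ | c=[0, 1, 3] d=[2]
append(d, 2): bitmap=FFFFFF...... | c=[0, 1, 3] d=[2, 4, 5]

blocks(c) = [0, 1, 3]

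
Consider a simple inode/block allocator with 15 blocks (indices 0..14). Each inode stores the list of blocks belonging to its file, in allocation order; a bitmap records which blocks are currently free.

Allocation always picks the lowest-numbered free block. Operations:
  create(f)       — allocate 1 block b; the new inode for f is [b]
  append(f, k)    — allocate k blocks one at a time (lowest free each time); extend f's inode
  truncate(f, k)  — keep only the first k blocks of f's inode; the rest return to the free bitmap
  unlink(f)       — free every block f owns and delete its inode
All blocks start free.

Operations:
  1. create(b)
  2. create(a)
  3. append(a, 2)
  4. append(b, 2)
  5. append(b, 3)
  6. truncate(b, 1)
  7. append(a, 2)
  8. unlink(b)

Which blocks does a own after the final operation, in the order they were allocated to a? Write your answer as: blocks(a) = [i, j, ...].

blocks(a) = [1, 2, 3, 4, 5]

  1. create(b)  ⇒  F..............  {b→[0]}
  2. create(a)  ⇒  FF.............  {a→[1]; b→[0]}
  3. append(a, 2)  ⇒  FFFF...........  {a→[1, 2, 3]; b→[0]}
  4. append(b, 2)  ⇒  FFFFFF.........  {a→[1, 2, 3]; b→[0, 4, 5]}
  5. append(b, 3)  ⇒  FFFFFFFFF......  {a→[1, 2, 3]; b→[0, 4, 5, 6, 7, 8]}
  6. truncate(b, 1)  ⇒  FFFF...........  {a→[1, 2, 3]; b→[0]}
  7. append(a, 2)  ⇒  FFFFFF.........  {a→[1, 2, 3, 4, 5]; b→[0]}
  8. unlink(b)  ⇒  .FFFFF.........  {a→[1, 2, 3, 4, 5]}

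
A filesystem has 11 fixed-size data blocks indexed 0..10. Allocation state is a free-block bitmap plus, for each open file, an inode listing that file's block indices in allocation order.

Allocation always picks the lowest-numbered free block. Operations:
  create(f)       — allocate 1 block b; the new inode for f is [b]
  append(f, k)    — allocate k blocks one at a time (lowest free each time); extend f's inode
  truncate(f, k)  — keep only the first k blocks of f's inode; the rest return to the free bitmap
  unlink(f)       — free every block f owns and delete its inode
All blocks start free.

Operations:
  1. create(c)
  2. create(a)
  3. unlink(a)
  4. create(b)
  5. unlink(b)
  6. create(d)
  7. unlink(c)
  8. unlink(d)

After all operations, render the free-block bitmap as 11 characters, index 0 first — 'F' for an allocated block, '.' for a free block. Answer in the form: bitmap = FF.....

create(c): bitmap=F.......... | c=[0]
create(a): bitmap=FF......... | a=[1] c=[0]
unlink(a): bitmap=F.......... | c=[0]
create(b): bitmap=FF......... | b=[1] c=[0]
unlink(b): bitmap=F.......... | c=[0]
create(d): bitmap=FF......... | c=[0] d=[1]
unlink(c): bitmap=.F......... | d=[1]
unlink(d): bitmap=........... | 

bitmap = ...........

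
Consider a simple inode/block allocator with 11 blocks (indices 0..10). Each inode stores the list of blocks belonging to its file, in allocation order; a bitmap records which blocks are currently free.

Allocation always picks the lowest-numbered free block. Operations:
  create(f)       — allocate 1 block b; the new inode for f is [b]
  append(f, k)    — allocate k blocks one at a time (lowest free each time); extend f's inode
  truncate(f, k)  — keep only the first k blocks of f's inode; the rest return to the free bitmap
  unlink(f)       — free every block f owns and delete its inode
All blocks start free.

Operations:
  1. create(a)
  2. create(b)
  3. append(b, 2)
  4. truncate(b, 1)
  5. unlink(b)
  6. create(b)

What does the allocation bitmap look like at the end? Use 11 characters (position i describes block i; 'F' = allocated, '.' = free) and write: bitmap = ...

create(a): bitmap=F.......... | a=[0]
create(b): bitmap=FF......... | a=[0] b=[1]
append(b, 2): bitmap=FFFF....... | a=[0] b=[1, 2, 3]
truncate(b, 1): bitmap=FF......... | a=[0] b=[1]
unlink(b): bitmap=F.......... | a=[0]
create(b): bitmap=FF......... | a=[0] b=[1]

bitmap = FF.........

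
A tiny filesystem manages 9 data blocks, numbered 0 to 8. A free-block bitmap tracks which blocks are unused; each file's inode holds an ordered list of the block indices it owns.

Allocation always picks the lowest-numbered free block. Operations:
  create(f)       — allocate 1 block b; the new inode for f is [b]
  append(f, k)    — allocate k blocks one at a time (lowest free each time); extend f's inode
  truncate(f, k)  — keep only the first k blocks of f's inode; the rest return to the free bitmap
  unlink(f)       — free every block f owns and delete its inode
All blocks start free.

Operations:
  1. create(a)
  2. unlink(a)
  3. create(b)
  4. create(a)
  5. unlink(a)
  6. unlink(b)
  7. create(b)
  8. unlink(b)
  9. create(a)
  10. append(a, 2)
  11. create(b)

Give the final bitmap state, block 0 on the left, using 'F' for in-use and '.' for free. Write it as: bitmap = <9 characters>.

bitmap = FFFF.....

after create(a) → a:[0]  free=[F........]
after unlink(a) →   free=[.........]
after create(b) → b:[0]  free=[F........]
after create(a) → a:[1], b:[0]  free=[FF.......]
after unlink(a) → b:[0]  free=[F........]
after unlink(b) →   free=[.........]
after create(b) → b:[0]  free=[F........]
after unlink(b) →   free=[.........]
after create(a) → a:[0]  free=[F........]
after append(a, 2) → a:[0, 1, 2]  free=[FFF......]
after create(b) → a:[0, 1, 2], b:[3]  free=[FFFF.....]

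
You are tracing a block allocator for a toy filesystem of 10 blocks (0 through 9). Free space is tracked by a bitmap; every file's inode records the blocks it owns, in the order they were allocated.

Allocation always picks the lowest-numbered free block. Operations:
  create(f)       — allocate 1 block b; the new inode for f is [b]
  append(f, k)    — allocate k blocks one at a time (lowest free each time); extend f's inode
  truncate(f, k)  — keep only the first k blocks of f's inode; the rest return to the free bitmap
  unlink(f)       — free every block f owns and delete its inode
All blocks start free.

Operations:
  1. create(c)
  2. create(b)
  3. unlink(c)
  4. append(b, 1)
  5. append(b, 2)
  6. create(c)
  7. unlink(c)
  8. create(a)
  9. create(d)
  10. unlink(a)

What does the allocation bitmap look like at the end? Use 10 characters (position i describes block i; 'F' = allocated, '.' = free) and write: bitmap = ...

bitmap = FFFF.F....

[1] create(c) — c=0 (map F.........)
[2] create(b) — b=1 c=0 (map FF........)
[3] unlink(c) — b=1 (map .F........)
[4] append(b, 1) — b=1,0 (map FF........)
[5] append(b, 2) — b=1,0,2,3 (map FFFF......)
[6] create(c) — b=1,0,2,3 c=4 (map FFFFF.....)
[7] unlink(c) — b=1,0,2,3 (map FFFF......)
[8] create(a) — a=4 b=1,0,2,3 (map FFFFF.....)
[9] create(d) — a=4 b=1,0,2,3 d=5 (map FFFFFF....)
[10] unlink(a) — b=1,0,2,3 d=5 (map FFFF.F....)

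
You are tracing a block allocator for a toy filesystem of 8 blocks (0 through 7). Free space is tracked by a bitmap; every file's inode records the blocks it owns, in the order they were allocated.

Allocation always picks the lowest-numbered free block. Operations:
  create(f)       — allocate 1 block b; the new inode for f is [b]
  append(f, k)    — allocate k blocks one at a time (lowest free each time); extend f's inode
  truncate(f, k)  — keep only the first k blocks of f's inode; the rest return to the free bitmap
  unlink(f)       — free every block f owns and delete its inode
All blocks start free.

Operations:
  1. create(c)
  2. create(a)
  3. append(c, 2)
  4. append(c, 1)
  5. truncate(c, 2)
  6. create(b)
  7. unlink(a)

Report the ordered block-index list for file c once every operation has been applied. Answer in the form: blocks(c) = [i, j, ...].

create(c): bitmap=F....... | c=[0]
create(a): bitmap=FF...... | a=[1] c=[0]
append(c, 2): bitmap=FFFF.... | a=[1] c=[0, 2, 3]
append(c, 1): bitmap=FFFFF... | a=[1] c=[0, 2, 3, 4]
truncate(c, 2): bitmap=FFF..... | a=[1] c=[0, 2]
create(b): bitmap=FFFF.... | a=[1] b=[3] c=[0, 2]
unlink(a): bitmap=F.FF.... | b=[3] c=[0, 2]

blocks(c) = [0, 2]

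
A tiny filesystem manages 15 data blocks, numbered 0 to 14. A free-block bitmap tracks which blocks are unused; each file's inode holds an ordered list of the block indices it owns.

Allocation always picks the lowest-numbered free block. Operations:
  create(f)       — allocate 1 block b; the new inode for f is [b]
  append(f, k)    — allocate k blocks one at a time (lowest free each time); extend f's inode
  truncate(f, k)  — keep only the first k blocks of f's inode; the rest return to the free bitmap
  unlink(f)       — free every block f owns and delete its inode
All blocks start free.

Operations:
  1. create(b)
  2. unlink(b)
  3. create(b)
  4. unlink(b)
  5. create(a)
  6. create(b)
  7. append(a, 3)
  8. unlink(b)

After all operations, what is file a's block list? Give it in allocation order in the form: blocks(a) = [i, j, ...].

blocks(a) = [0, 2, 3, 4]

create(b): bitmap=F.............. | b=[0]
unlink(b): bitmap=............... | 
create(b): bitmap=F.............. | b=[0]
unlink(b): bitmap=............... | 
create(a): bitmap=F.............. | a=[0]
create(b): bitmap=FF............. | a=[0] b=[1]
append(a, 3): bitmap=FFFFF.......... | a=[0, 2, 3, 4] b=[1]
unlink(b): bitmap=F.FFF.......... | a=[0, 2, 3, 4]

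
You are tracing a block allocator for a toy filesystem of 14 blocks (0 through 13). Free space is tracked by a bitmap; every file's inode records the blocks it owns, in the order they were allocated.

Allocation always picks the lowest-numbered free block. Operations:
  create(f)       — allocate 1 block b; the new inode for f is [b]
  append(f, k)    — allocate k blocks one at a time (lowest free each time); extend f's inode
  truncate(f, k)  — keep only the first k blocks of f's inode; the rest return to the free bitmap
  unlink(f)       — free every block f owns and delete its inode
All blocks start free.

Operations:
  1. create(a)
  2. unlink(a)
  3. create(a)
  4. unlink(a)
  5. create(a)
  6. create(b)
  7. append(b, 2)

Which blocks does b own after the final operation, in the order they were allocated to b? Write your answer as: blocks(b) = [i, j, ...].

  1. create(a)  ⇒  F.............  {a→[0]}
  2. unlink(a)  ⇒  ..............  {}
  3. create(a)  ⇒  F.............  {a→[0]}
  4. unlink(a)  ⇒  ..............  {}
  5. create(a)  ⇒  F.............  {a→[0]}
  6. create(b)  ⇒  FF............  {a→[0]; b→[1]}
  7. append(b, 2)  ⇒  FFFF..........  {a→[0]; b→[1, 2, 3]}

blocks(b) = [1, 2, 3]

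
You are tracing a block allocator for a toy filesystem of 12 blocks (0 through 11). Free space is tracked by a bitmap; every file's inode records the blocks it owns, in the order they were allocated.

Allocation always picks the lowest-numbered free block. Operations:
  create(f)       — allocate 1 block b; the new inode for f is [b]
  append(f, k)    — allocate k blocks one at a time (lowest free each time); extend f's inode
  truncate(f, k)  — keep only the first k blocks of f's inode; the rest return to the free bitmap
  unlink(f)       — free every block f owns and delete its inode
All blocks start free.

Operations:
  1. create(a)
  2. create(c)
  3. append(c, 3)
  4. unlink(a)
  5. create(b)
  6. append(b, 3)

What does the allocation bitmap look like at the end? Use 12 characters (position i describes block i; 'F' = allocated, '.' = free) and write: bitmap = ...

[1] create(a) — a=0 (map F...........)
[2] create(c) — a=0 c=1 (map FF..........)
[3] append(c, 3) — a=0 c=1,2,3,4 (map FFFFF.......)
[4] unlink(a) — c=1,2,3,4 (map .FFFF.......)
[5] create(b) — b=0 c=1,2,3,4 (map FFFFF.......)
[6] append(b, 3) — b=0,5,6,7 c=1,2,3,4 (map FFFFFFFF....)

bitmap = FFFFFFFF....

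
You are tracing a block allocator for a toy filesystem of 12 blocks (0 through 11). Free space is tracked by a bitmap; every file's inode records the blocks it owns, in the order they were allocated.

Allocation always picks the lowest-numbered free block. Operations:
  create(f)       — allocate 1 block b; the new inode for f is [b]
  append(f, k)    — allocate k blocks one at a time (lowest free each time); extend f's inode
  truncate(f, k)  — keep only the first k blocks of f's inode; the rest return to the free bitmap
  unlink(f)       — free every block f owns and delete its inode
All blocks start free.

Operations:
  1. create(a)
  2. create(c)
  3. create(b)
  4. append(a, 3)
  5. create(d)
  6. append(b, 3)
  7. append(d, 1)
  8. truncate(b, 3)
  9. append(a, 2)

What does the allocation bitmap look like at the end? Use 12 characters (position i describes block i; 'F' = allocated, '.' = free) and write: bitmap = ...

  1. create(a)  ⇒  F...........  {a→[0]}
  2. create(c)  ⇒  FF..........  {a→[0]; c→[1]}
  3. create(b)  ⇒  FFF.........  {a→[0]; b→[2]; c→[1]}
  4. append(a, 3)  ⇒  FFFFFF......  {a→[0, 3, 4, 5]; b→[2]; c→[1]}
  5. create(d)  ⇒  FFFFFFF.....  {a→[0, 3, 4, 5]; b→[2]; c→[1]; d→[6]}
  6. append(b, 3)  ⇒  FFFFFFFFFF..  {a→[0, 3, 4, 5]; b→[2, 7, 8, 9]; c→[1]; d→[6]}
  7. append(d, 1)  ⇒  FFFFFFFFFFF.  {a→[0, 3, 4, 5]; b→[2, 7, 8, 9]; c→[1]; d→[6, 10]}
  8. truncate(b, 3)  ⇒  FFFFFFFFF.F.  {a→[0, 3, 4, 5]; b→[2, 7, 8]; c→[1]; d→[6, 10]}
  9. append(a, 2)  ⇒  FFFFFFFFFFFF  {a→[0, 3, 4, 5, 9, 11]; b→[2, 7, 8]; c→[1]; d→[6, 10]}

bitmap = FFFFFFFFFFFF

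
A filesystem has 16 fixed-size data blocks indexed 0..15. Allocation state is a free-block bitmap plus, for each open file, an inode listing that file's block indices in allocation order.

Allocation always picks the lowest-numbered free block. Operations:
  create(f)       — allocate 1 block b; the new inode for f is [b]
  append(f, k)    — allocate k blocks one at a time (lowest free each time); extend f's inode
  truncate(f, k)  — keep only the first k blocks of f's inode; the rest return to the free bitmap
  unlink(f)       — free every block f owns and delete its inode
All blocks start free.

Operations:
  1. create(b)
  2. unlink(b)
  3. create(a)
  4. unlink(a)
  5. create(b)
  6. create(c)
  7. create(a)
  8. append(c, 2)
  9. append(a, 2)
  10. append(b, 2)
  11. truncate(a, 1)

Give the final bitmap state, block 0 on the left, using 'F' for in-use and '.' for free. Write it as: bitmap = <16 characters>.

[1] create(b) — b=0 (map F...............)
[2] unlink(b) —  (map ................)
[3] create(a) — a=0 (map F...............)
[4] unlink(a) —  (map ................)
[5] create(b) — b=0 (map F...............)
[6] create(c) — b=0 c=1 (map FF..............)
[7] create(a) — a=2 b=0 c=1 (map FFF.............)
[8] append(c, 2) — a=2 b=0 c=1,3,4 (map FFFFF...........)
[9] append(a, 2) — a=2,5,6 b=0 c=1,3,4 (map FFFFFFF.........)
[10] append(b, 2) — a=2,5,6 b=0,7,8 c=1,3,4 (map FFFFFFFFF.......)
[11] truncate(a, 1) — a=2 b=0,7,8 c=1,3,4 (map FFFFF..FF.......)

bitmap = FFFFF..FF.......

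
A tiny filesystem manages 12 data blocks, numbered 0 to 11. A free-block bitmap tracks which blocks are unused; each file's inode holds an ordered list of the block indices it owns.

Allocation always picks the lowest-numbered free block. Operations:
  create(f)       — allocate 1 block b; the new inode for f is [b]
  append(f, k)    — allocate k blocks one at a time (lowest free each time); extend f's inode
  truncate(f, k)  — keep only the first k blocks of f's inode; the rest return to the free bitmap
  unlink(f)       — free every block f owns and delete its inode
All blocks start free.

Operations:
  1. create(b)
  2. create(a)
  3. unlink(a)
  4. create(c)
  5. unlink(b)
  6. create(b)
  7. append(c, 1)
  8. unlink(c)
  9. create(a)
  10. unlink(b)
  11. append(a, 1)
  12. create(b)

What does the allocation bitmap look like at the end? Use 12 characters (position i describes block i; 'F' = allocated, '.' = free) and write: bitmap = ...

bitmap = FFF.........

[1] create(b) — b=0 (map F...........)
[2] create(a) — a=1 b=0 (map FF..........)
[3] unlink(a) — b=0 (map F...........)
[4] create(c) — b=0 c=1 (map FF..........)
[5] unlink(b) — c=1 (map .F..........)
[6] create(b) — b=0 c=1 (map FF..........)
[7] append(c, 1) — b=0 c=1,2 (map FFF.........)
[8] unlink(c) — b=0 (map F...........)
[9] create(a) — a=1 b=0 (map FF..........)
[10] unlink(b) — a=1 (map .F..........)
[11] append(a, 1) — a=1,0 (map FF..........)
[12] create(b) — a=1,0 b=2 (map FFF.........)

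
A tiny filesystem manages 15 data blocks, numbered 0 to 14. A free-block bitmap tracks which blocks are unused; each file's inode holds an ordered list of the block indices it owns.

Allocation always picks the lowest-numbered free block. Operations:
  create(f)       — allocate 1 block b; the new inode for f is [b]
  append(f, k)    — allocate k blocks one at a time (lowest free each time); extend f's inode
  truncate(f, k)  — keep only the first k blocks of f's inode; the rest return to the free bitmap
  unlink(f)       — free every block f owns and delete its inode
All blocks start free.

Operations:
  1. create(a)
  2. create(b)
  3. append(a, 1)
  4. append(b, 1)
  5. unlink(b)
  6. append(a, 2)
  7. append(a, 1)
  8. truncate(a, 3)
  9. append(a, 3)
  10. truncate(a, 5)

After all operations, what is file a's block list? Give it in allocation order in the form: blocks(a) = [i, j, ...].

blocks(a) = [0, 2, 1, 3, 4]

after create(a) → a:[0]  free=[F..............]
after create(b) → a:[0], b:[1]  free=[FF.............]
after append(a, 1) → a:[0, 2], b:[1]  free=[FFF............]
after append(b, 1) → a:[0, 2], b:[1, 3]  free=[FFFF...........]
after unlink(b) → a:[0, 2]  free=[F.F............]
after append(a, 2) → a:[0, 2, 1, 3]  free=[FFFF...........]
after append(a, 1) → a:[0, 2, 1, 3, 4]  free=[FFFFF..........]
after truncate(a, 3) → a:[0, 2, 1]  free=[FFF............]
after append(a, 3) → a:[0, 2, 1, 3, 4, 5]  free=[FFFFFF.........]
after truncate(a, 5) → a:[0, 2, 1, 3, 4]  free=[FFFFF..........]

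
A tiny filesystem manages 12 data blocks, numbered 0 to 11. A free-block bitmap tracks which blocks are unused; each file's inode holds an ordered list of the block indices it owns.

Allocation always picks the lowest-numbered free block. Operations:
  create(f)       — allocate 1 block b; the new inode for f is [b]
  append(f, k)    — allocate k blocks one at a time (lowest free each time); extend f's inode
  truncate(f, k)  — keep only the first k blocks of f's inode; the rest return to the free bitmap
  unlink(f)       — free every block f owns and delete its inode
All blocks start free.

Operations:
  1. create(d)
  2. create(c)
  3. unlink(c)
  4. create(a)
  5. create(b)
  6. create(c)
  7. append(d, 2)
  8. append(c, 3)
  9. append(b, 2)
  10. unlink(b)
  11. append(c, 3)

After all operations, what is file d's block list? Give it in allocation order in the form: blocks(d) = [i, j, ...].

after create(d) → d:[0]  free=[F...........]
after create(c) → c:[1], d:[0]  free=[FF..........]
after unlink(c) → d:[0]  free=[F...........]
after create(a) → a:[1], d:[0]  free=[FF..........]
after create(b) → a:[1], b:[2], d:[0]  free=[FFF.........]
after create(c) → a:[1], b:[2], c:[3], d:[0]  free=[FFFF........]
after append(d, 2) → a:[1], b:[2], c:[3], d:[0, 4, 5]  free=[FFFFFF......]
after append(c, 3) → a:[1], b:[2], c:[3, 6, 7, 8], d:[0, 4, 5]  free=[FFFFFFFFF...]
after append(b, 2) → a:[1], b:[2, 9, 10], c:[3, 6, 7, 8], d:[0, 4, 5]  free=[FFFFFFFFFFF.]
after unlink(b) → a:[1], c:[3, 6, 7, 8], d:[0, 4, 5]  free=[FF.FFFFFF...]
after append(c, 3) → a:[1], c:[3, 6, 7, 8, 2, 9, 10], d:[0, 4, 5]  free=[FFFFFFFFFFF.]

blocks(d) = [0, 4, 5]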